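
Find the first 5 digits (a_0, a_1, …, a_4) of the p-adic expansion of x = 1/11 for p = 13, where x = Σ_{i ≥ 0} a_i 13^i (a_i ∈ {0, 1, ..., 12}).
(a_0, …, a_4) = (6, 9, 4, 2, 1)

v_13(1/11) = 0 (numerator and denominator both coprime to 13), so x ∈ ℤ_13^×. Compute digits iteratively via a_i = x_i mod 13, x_{i+1} = (x_i − a_i)/13, with x_0 = x:
  x_0 = 1/11;  a_0 = 6;  x_1 = (x_0 − 6)/13 = -5/11
  x_1 = -5/11;  a_1 = 9;  x_2 = (x_1 − 9)/13 = -8/11
  x_2 = -8/11;  a_2 = 4;  x_3 = (x_2 − 4)/13 = -4/11
  x_3 = -4/11;  a_3 = 2;  x_4 = (x_3 − 2)/13 = -2/11
  x_4 = -2/11;  a_4 = 1;  x_5 = (x_4 − 1)/13 = -1/11
Digits: (6, 9, 4, 2, 1).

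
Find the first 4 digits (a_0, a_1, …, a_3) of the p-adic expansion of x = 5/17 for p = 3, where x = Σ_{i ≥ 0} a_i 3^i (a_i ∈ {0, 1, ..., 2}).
(a_0, …, a_3) = (1, 1, 1, 2)

v_3(5/17) = 0 (numerator and denominator both coprime to 3), so x ∈ ℤ_3^×. Compute digits iteratively via a_i = x_i mod 3, x_{i+1} = (x_i − a_i)/3, with x_0 = x:
  x_0 = 5/17;  a_0 = 1;  x_1 = (x_0 − 1)/3 = -4/17
  x_1 = -4/17;  a_1 = 1;  x_2 = (x_1 − 1)/3 = -7/17
  x_2 = -7/17;  a_2 = 1;  x_3 = (x_2 − 1)/3 = -8/17
  x_3 = -8/17;  a_3 = 2;  x_4 = (x_3 − 2)/3 = -14/17
Digits: (1, 1, 1, 2).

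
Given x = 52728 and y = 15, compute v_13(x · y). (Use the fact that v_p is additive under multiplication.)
v_13(790920) = 3

v_p(x) = 3 (factor: 52728 = 13^3 · 24); v_p(y) = 0 (factor: 15 = 13^0 · 15). Additivity: v_p(xy) = v_p(x) + v_p(y) = 3 + 0 = 3. (Direct check: xy = 790920 = 13^3 · (360).)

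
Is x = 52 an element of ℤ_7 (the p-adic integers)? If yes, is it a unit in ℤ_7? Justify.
x ∈ ℤ_7^× (unit); v_7(x) = 0

ℤ_7 = {x ∈ ℚ_7 : v_7(x) ≥ 0} and ℤ_7^× = {x ∈ ℤ_7 : v_7(x) = 0}. Here v_7(52) = v_7(num) − v_7(den) = 0; compare against these criteria.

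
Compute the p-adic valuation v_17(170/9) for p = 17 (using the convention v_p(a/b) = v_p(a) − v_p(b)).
v_17(170/9) = 1

Factor powers of 17 from the numerator and denominator of the reduced fraction: 170 = 17^1 · 10 and 9 = 17^0 · 9. Apply v_p(a/b) = v_p(a) − v_p(b): v_17(170/9) = 1 − 0 = 1.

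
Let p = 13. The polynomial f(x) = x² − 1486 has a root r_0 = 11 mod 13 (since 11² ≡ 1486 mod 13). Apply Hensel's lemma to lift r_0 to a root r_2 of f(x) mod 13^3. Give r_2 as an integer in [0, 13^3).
r_2 = 1402 (mod 2197)

Hensel's recurrence: r_{i+1} = r_i − f(r_i)·(f′(r_i))^{-1} mod 13^{i+2}, with f′(x) = 2x. Iterate:
  r_0 = 11 (mod 13)
  r_1 = 50 (mod 169)
  r_2 = 1402 (mod 2197)
Final: r_2 = 1402, and one checks f(r_2) ≡ 0 mod 13^3.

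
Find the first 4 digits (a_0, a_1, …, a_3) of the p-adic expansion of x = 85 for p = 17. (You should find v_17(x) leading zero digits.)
(a_0, …, a_3) = (0, 5, 0, 0)

v_17(85) = 1, so a_0 = ... = a_0 = 0. Factor out: x = 17^1 · u with u = 5 a unit in ℤ_17. Expand u iteratively via a_{v+i} = u_i mod 17, u_{i+1} = (u_i − a_{v+i})/17:
  u_0 = 5;  a_1 = 5;  u_1 = (u_0 − 5)/17 = 0
  u_1 = 0;  a_2 = 0;  u_2 = (u_1 − 0)/17 = 0
  u_2 = 0;  a_3 = 0;  u_3 = (u_2 − 0)/17 = 0
Digits: (0, 5, 0, 0).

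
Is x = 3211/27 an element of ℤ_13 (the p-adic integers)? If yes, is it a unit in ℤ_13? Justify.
x ∈ ℤ_13 but not a unit; v_13(x) = 2 > 0

ℤ_13 = {x ∈ ℚ_13 : v_13(x) ≥ 0} and ℤ_13^× = {x ∈ ℤ_13 : v_13(x) = 0}. Here v_13(3211/27) = v_13(num) − v_13(den) = 2; compare against these criteria.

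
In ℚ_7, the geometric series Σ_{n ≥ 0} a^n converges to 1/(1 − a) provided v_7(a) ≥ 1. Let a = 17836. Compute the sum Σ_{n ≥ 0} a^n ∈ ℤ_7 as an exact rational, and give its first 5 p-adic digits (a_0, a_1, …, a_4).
Σ a^n = 1/(1 − a) = -1/17835;  first 5 digits = (1, 0, 0, 3, 0)

v_7(a) = 3 ≥ 1, so the series converges in ℤ_7 to 1/(1 − a) = 1/(1 − 17836) = -1/17835. Expand this rational in ℤ_7: compute digits iteratively via d_i = x_i mod 7, x_{i+1} = (x_i − d_i)/7. The first 5 digits are (1, 0, 0, 3, 0).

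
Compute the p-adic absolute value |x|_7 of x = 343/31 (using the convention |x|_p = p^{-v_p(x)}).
|343/31|_7 = 1/343

Step 1 — compute v_7(x) by factoring powers of 7 out of the numerator and denominator: v_7(343/31) = 3. Step 2 — apply |x|_p = p^{-v_p(x)} = 7^{-3} = 1/343.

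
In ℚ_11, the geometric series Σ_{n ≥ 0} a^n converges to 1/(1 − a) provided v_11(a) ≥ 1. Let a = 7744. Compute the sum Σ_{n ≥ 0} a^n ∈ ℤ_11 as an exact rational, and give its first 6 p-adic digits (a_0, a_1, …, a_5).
Σ a^n = 1/(1 − a) = -1/7743;  first 6 digits = (1, 0, 9, 5, 4, 9)

v_11(a) = 2 ≥ 1, so the series converges in ℤ_11 to 1/(1 − a) = 1/(1 − 7744) = -1/7743. Expand this rational in ℤ_11: compute digits iteratively via d_i = x_i mod 11, x_{i+1} = (x_i − d_i)/11. The first 6 digits are (1, 0, 9, 5, 4, 9).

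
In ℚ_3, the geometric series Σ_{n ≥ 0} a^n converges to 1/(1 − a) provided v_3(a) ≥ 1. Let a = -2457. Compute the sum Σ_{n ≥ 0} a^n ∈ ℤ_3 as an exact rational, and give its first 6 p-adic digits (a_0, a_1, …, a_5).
Σ a^n = 1/(1 − a) = 1/2458;  first 6 digits = (1, 0, 0, 2, 2, 1)

v_3(a) = 3 ≥ 1, so the series converges in ℤ_3 to 1/(1 − a) = 1/(1 − (-2457)) = 1/2458. Expand this rational in ℤ_3: compute digits iteratively via d_i = x_i mod 3, x_{i+1} = (x_i − d_i)/3. The first 6 digits are (1, 0, 0, 2, 2, 1).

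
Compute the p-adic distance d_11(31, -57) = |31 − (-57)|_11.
d_11(31, -57) = 1/11

Step 1 — x − y = 31 − (-57) = 88. Step 2 — v_11(88) = 1 (factor: 88 = (11^1 · 8); the sign does not affect v_p). Step 3 — |x − y|_11 = 11^{-1} = 1/11.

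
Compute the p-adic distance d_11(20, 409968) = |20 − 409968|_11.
d_11(20, 409968) = 1/14641

Step 1 — x − y = 20 − 409968 = -409948. Step 2 — v_11(-409948) = 4 (factor: -409948 = −(11^4 · 28); the sign does not affect v_p). Step 3 — |x − y|_11 = 11^{-4} = 1/14641.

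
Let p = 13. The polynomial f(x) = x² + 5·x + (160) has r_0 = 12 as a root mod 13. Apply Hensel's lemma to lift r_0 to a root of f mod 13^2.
r_1 = 116 (mod 169)

Hensel: r_{i+1} = r_i − f(r_i)·(f′(r_i))^{-1} mod 13^{i+2}, f′(x) = 2x + 5. Iterate:
  r_0 = 12 (mod 13)
  r_1 = 116 (mod 169)
Final: r = 116 satisfies f(r) ≡ 0 mod 13^2.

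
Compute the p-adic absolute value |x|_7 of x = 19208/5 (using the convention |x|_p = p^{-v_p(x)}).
|19208/5|_7 = 1/2401

Step 1 — compute v_7(x) by factoring powers of 7 out of the numerator and denominator: v_7(19208/5) = 4. Step 2 — apply |x|_p = p^{-v_p(x)} = 7^{-4} = 1/2401.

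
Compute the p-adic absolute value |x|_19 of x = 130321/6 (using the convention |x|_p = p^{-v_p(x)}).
|130321/6|_19 = 1/130321

Step 1 — compute v_19(x) by factoring powers of 19 out of the numerator and denominator: v_19(130321/6) = 4. Step 2 — apply |x|_p = p^{-v_p(x)} = 19^{-4} = 1/130321.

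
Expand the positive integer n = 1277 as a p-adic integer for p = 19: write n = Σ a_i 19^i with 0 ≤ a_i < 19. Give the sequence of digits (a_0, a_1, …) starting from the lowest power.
(a_0, a_1, …) = (4, 10, 3)

Repeated division by 19 gives the digits low-to-high: 1277 = 4 + 10·19^1 + 3·19^2. Digit sequence: (4, 10, 3).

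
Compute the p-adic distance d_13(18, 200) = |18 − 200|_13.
d_13(18, 200) = 1/13

Step 1 — x − y = 18 − 200 = -182. Step 2 — v_13(-182) = 1 (factor: -182 = −(13^1 · 14); the sign does not affect v_p). Step 3 — |x − y|_13 = 13^{-1} = 1/13.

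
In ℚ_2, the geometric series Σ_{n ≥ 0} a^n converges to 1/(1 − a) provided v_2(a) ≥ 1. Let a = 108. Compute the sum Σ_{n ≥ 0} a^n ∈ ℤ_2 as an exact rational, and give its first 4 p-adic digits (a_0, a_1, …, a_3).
Σ a^n = 1/(1 − a) = -1/107;  first 4 digits = (1, 0, 1, 1)

v_2(a) = 2 ≥ 1, so the series converges in ℤ_2 to 1/(1 − a) = 1/(1 − 108) = -1/107. Expand this rational in ℤ_2: compute digits iteratively via d_i = x_i mod 2, x_{i+1} = (x_i − d_i)/2. The first 4 digits are (1, 0, 1, 1).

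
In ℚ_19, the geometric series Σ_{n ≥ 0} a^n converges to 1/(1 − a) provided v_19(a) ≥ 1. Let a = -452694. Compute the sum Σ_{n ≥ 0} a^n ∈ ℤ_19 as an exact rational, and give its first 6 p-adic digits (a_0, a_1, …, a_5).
Σ a^n = 1/(1 − a) = 1/452695;  first 6 digits = (1, 0, 0, 10, 15, 18)

v_19(a) = 3 ≥ 1, so the series converges in ℤ_19 to 1/(1 − a) = 1/(1 − (-452694)) = 1/452695. Expand this rational in ℤ_19: compute digits iteratively via d_i = x_i mod 19, x_{i+1} = (x_i − d_i)/19. The first 6 digits are (1, 0, 0, 10, 15, 18).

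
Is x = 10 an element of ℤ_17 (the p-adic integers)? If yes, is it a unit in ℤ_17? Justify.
x ∈ ℤ_17^× (unit); v_17(x) = 0

ℤ_17 = {x ∈ ℚ_17 : v_17(x) ≥ 0} and ℤ_17^× = {x ∈ ℤ_17 : v_17(x) = 0}. Here v_17(10) = v_17(num) − v_17(den) = 0; compare against these criteria.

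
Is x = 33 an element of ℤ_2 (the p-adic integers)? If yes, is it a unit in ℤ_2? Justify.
x ∈ ℤ_2^× (unit); v_2(x) = 0

ℤ_2 = {x ∈ ℚ_2 : v_2(x) ≥ 0} and ℤ_2^× = {x ∈ ℤ_2 : v_2(x) = 0}. Here v_2(33) = v_2(num) − v_2(den) = 0; compare against these criteria.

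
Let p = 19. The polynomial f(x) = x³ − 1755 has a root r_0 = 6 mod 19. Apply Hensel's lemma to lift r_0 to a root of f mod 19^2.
r_1 = 291 (mod 361)

Hensel: r_{i+1} = r_i − f(r_i)/f′(r_i) mod 19^{i+2}, where f′(x) = 3x². Iterate:
  r_0 = 6 (mod 19)
  r_1 = 291 (mod 361)
Final: r = 291 with f(r) ≡ 0 mod 19^2.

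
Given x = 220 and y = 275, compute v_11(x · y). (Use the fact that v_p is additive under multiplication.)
v_11(60500) = 2

v_p(x) = 1 (factor: 220 = 11^1 · 20); v_p(y) = 1 (factor: 275 = 11^1 · 25). Additivity: v_p(xy) = v_p(x) + v_p(y) = 1 + 1 = 2. (Direct check: xy = 60500 = 11^2 · (500).)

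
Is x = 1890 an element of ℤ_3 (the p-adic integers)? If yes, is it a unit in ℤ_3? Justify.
x ∈ ℤ_3 but not a unit; v_3(x) = 3 > 0

ℤ_3 = {x ∈ ℚ_3 : v_3(x) ≥ 0} and ℤ_3^× = {x ∈ ℤ_3 : v_3(x) = 0}. Here v_3(1890) = v_3(num) − v_3(den) = 3; compare against these criteria.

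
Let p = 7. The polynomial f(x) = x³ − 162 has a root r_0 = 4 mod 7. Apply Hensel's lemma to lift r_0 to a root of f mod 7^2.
r_1 = 4 (mod 49)

Hensel: r_{i+1} = r_i − f(r_i)/f′(r_i) mod 7^{i+2}, where f′(x) = 3x². Iterate:
  r_0 = 4 (mod 7)
  r_1 = 4 (mod 49)
Final: r = 4 with f(r) ≡ 0 mod 7^2.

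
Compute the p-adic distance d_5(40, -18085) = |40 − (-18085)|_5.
d_5(40, -18085) = 1/625

Step 1 — x − y = 40 − (-18085) = 18125. Step 2 — v_5(18125) = 4 (factor: 18125 = (5^4 · 29); the sign does not affect v_p). Step 3 — |x − y|_5 = 5^{-4} = 1/625.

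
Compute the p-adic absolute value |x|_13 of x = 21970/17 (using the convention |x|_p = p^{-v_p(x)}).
|21970/17|_13 = 1/2197

Step 1 — compute v_13(x) by factoring powers of 13 out of the numerator and denominator: v_13(21970/17) = 3. Step 2 — apply |x|_p = p^{-v_p(x)} = 13^{-3} = 1/2197.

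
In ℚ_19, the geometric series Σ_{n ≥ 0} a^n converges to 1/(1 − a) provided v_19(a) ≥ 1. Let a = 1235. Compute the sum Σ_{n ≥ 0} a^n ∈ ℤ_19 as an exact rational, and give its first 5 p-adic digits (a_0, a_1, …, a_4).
Σ a^n = 1/(1 − a) = -1/1234;  first 5 digits = (1, 8, 10, 12, 17)

v_19(a) = 1 ≥ 1, so the series converges in ℤ_19 to 1/(1 − a) = 1/(1 − 1235) = -1/1234. Expand this rational in ℤ_19: compute digits iteratively via d_i = x_i mod 19, x_{i+1} = (x_i − d_i)/19. The first 5 digits are (1, 8, 10, 12, 17).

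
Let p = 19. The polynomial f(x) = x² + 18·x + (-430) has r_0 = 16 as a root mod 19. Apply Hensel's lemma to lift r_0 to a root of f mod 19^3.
r_2 = 5602 (mod 6859)

Hensel: r_{i+1} = r_i − f(r_i)·(f′(r_i))^{-1} mod 19^{i+2}, f′(x) = 2x + 18. Iterate:
  r_0 = 16 (mod 19)
  r_1 = 187 (mod 361)
  r_2 = 5602 (mod 6859)
Final: r = 5602 satisfies f(r) ≡ 0 mod 19^3.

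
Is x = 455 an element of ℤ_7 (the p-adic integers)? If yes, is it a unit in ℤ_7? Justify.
x ∈ ℤ_7 but not a unit; v_7(x) = 1 > 0

ℤ_7 = {x ∈ ℚ_7 : v_7(x) ≥ 0} and ℤ_7^× = {x ∈ ℤ_7 : v_7(x) = 0}. Here v_7(455) = v_7(num) − v_7(den) = 1; compare against these criteria.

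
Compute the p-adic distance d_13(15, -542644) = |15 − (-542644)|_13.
d_13(15, -542644) = 1/28561

Step 1 — x − y = 15 − (-542644) = 542659. Step 2 — v_13(542659) = 4 (factor: 542659 = (13^4 · 19); the sign does not affect v_p). Step 3 — |x − y|_13 = 13^{-4} = 1/28561.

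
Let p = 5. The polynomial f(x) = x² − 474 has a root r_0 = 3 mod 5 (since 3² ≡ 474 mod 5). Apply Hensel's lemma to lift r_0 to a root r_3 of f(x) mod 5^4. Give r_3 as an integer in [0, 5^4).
r_3 = 543 (mod 625)

Hensel's recurrence: r_{i+1} = r_i − f(r_i)·(f′(r_i))^{-1} mod 5^{i+2}, with f′(x) = 2x. Iterate:
  r_0 = 3 (mod 5)
  r_1 = 18 (mod 25)
  r_2 = 43 (mod 125)
  r_3 = 543 (mod 625)
Final: r_3 = 543, and one checks f(r_3) ≡ 0 mod 5^4.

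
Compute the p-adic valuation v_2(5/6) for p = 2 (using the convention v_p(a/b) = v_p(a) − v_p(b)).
v_2(5/6) = -1

Factor powers of 2 from the numerator and denominator of the reduced fraction: 5 = 2^0 · 5 and 6 = 2^1 · 3. Apply v_p(a/b) = v_p(a) − v_p(b): v_2(5/6) = 0 − 1 = -1.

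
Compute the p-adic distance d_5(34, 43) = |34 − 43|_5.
d_5(34, 43) = 1

Step 1 — x − y = 34 − 43 = -9. Step 2 — v_5(-9) = 0 (factor: -9 = −(5^0 · 9); the sign does not affect v_p). Step 3 — |x − y|_5 = 5^{0} = 1.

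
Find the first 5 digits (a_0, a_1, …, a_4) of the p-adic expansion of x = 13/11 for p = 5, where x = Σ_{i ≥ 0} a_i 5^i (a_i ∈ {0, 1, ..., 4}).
(a_0, …, a_4) = (3, 1, 2, 0, 4)

v_5(13/11) = 0 (numerator and denominator both coprime to 5), so x ∈ ℤ_5^×. Compute digits iteratively via a_i = x_i mod 5, x_{i+1} = (x_i − a_i)/5, with x_0 = x:
  x_0 = 13/11;  a_0 = 3;  x_1 = (x_0 − 3)/5 = -4/11
  x_1 = -4/11;  a_1 = 1;  x_2 = (x_1 − 1)/5 = -3/11
  x_2 = -3/11;  a_2 = 2;  x_3 = (x_2 − 2)/5 = -5/11
  x_3 = -5/11;  a_3 = 0;  x_4 = (x_3 − 0)/5 = -1/11
  x_4 = -1/11;  a_4 = 4;  x_5 = (x_4 − 4)/5 = -9/11
Digits: (3, 1, 2, 0, 4).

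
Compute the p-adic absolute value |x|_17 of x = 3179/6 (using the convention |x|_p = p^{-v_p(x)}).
|3179/6|_17 = 1/289

Step 1 — compute v_17(x) by factoring powers of 17 out of the numerator and denominator: v_17(3179/6) = 2. Step 2 — apply |x|_p = p^{-v_p(x)} = 17^{-2} = 1/289.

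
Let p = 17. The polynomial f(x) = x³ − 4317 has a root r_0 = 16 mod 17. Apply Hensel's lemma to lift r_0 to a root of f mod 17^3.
r_2 = 3654 (mod 4913)

Hensel: r_{i+1} = r_i − f(r_i)/f′(r_i) mod 17^{i+2}, where f′(x) = 3x². Iterate:
  r_0 = 16 (mod 17)
  r_1 = 186 (mod 289)
  r_2 = 3654 (mod 4913)
Final: r = 3654 with f(r) ≡ 0 mod 17^3.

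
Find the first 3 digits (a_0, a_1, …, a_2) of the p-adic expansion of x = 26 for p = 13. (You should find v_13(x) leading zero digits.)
(a_0, …, a_2) = (0, 2, 0)

v_13(26) = 1, so a_0 = ... = a_0 = 0. Factor out: x = 13^1 · u with u = 2 a unit in ℤ_13. Expand u iteratively via a_{v+i} = u_i mod 13, u_{i+1} = (u_i − a_{v+i})/13:
  u_0 = 2;  a_1 = 2;  u_1 = (u_0 − 2)/13 = 0
  u_1 = 0;  a_2 = 0;  u_2 = (u_1 − 0)/13 = 0
Digits: (0, 2, 0).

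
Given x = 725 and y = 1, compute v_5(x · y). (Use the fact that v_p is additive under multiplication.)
v_5(725) = 2

v_p(x) = 2 (factor: 725 = 5^2 · 29); v_p(y) = 0 (factor: 1 = 5^0 · 1). Additivity: v_p(xy) = v_p(x) + v_p(y) = 2 + 0 = 2. (Direct check: xy = 725 = 5^2 · (29).)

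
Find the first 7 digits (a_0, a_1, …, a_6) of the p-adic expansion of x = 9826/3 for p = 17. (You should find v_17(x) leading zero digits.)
(a_0, …, a_6) = (0, 0, 0, 12, 5, 11, 5)

v_17(9826/3) = 3, so a_0 = ... = a_2 = 0. Factor out: x = 17^3 · u with u = 2/3 a unit in ℤ_17. Expand u iteratively via a_{v+i} = u_i mod 17, u_{i+1} = (u_i − a_{v+i})/17:
  u_0 = 2/3;  a_3 = 12;  u_1 = (u_0 − 12)/17 = -2/3
  u_1 = -2/3;  a_4 = 5;  u_2 = (u_1 − 5)/17 = -1/3
  u_2 = -1/3;  a_5 = 11;  u_3 = (u_2 − 11)/17 = -2/3
  u_3 = -2/3;  a_6 = 5;  u_4 = (u_3 − 5)/17 = -1/3
Digits: (0, 0, 0, 12, 5, 11, 5).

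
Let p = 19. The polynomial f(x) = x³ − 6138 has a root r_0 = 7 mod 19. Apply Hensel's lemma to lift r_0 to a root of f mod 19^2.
r_1 = 292 (mod 361)

Hensel: r_{i+1} = r_i − f(r_i)/f′(r_i) mod 19^{i+2}, where f′(x) = 3x². Iterate:
  r_0 = 7 (mod 19)
  r_1 = 292 (mod 361)
Final: r = 292 with f(r) ≡ 0 mod 19^2.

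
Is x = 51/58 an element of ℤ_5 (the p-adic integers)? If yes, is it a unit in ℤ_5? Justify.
x ∈ ℤ_5^× (unit); v_5(x) = 0

ℤ_5 = {x ∈ ℚ_5 : v_5(x) ≥ 0} and ℤ_5^× = {x ∈ ℤ_5 : v_5(x) = 0}. Here v_5(51/58) = v_5(num) − v_5(den) = 0; compare against these criteria.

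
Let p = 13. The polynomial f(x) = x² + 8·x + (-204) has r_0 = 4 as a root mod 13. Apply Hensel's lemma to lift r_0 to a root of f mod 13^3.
r_2 = 394 (mod 2197)

Hensel: r_{i+1} = r_i − f(r_i)·(f′(r_i))^{-1} mod 13^{i+2}, f′(x) = 2x + 8. Iterate:
  r_0 = 4 (mod 13)
  r_1 = 56 (mod 169)
  r_2 = 394 (mod 2197)
Final: r = 394 satisfies f(r) ≡ 0 mod 13^3.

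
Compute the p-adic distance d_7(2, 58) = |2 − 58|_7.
d_7(2, 58) = 1/7

Step 1 — x − y = 2 − 58 = -56. Step 2 — v_7(-56) = 1 (factor: -56 = −(7^1 · 8); the sign does not affect v_p). Step 3 — |x − y|_7 = 7^{-1} = 1/7.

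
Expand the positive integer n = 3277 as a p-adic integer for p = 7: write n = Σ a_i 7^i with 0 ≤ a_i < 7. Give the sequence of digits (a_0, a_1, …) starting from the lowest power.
(a_0, a_1, …) = (1, 6, 3, 2, 1)

Repeated division by 7 gives the digits low-to-high: 3277 = 1 + 6·7^1 + 3·7^2 + 2·7^3 + 1·7^4. Digit sequence: (1, 6, 3, 2, 1).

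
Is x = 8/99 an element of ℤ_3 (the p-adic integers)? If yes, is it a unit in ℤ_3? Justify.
x ∉ ℤ_3 (v_3(x) = -2 < 0)

ℤ_3 = {x ∈ ℚ_3 : v_3(x) ≥ 0} and ℤ_3^× = {x ∈ ℤ_3 : v_3(x) = 0}. Here v_3(8/99) = v_3(num) − v_3(den) = -2; compare against these criteria.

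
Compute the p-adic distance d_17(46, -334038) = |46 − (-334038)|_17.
d_17(46, -334038) = 1/83521

Step 1 — x − y = 46 − (-334038) = 334084. Step 2 — v_17(334084) = 4 (factor: 334084 = (17^4 · 4); the sign does not affect v_p). Step 3 — |x − y|_17 = 17^{-4} = 1/83521.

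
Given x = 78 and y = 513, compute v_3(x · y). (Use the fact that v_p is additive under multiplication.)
v_3(40014) = 4

v_p(x) = 1 (factor: 78 = 3^1 · 26); v_p(y) = 3 (factor: 513 = 3^3 · 19). Additivity: v_p(xy) = v_p(x) + v_p(y) = 1 + 3 = 4. (Direct check: xy = 40014 = 3^4 · (494).)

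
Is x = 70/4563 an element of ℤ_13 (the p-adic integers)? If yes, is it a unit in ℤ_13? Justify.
x ∉ ℤ_13 (v_13(x) = -2 < 0)

ℤ_13 = {x ∈ ℚ_13 : v_13(x) ≥ 0} and ℤ_13^× = {x ∈ ℤ_13 : v_13(x) = 0}. Here v_13(70/4563) = v_13(num) − v_13(den) = -2; compare against these criteria.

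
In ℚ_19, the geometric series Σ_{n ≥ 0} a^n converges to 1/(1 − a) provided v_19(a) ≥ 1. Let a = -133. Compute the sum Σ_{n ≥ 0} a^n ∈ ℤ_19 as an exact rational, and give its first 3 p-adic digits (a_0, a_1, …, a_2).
Σ a^n = 1/(1 − a) = 1/134;  first 3 digits = (1, 12, 10)

v_19(a) = 1 ≥ 1, so the series converges in ℤ_19 to 1/(1 − a) = 1/(1 − (-133)) = 1/134. Expand this rational in ℤ_19: compute digits iteratively via d_i = x_i mod 19, x_{i+1} = (x_i − d_i)/19. The first 3 digits are (1, 12, 10).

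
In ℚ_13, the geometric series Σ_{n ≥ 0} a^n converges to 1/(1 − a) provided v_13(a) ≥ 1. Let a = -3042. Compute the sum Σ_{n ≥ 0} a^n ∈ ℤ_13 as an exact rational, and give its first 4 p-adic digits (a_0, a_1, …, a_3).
Σ a^n = 1/(1 − a) = 1/3043;  first 4 digits = (1, 0, 8, 11)

v_13(a) = 2 ≥ 1, so the series converges in ℤ_13 to 1/(1 − a) = 1/(1 − (-3042)) = 1/3043. Expand this rational in ℤ_13: compute digits iteratively via d_i = x_i mod 13, x_{i+1} = (x_i − d_i)/13. The first 4 digits are (1, 0, 8, 11).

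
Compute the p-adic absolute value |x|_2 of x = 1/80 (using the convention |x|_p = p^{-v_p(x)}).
|1/80|_2 = 16

Step 1 — compute v_2(x) by factoring powers of 2 out of the numerator and denominator: v_2(1/80) = -4. Step 2 — apply |x|_p = p^{-v_p(x)} = 2^{4} = 16.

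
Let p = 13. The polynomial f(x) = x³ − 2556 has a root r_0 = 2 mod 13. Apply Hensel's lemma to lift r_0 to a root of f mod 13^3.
r_2 = 496 (mod 2197)

Hensel: r_{i+1} = r_i − f(r_i)/f′(r_i) mod 13^{i+2}, where f′(x) = 3x². Iterate:
  r_0 = 2 (mod 13)
  r_1 = 158 (mod 169)
  r_2 = 496 (mod 2197)
Final: r = 496 with f(r) ≡ 0 mod 13^3.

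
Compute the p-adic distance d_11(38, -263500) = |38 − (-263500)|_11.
d_11(38, -263500) = 1/14641

Step 1 — x − y = 38 − (-263500) = 263538. Step 2 — v_11(263538) = 4 (factor: 263538 = (11^4 · 18); the sign does not affect v_p). Step 3 — |x − y|_11 = 11^{-4} = 1/14641.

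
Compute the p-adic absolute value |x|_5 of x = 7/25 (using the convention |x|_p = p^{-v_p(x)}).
|7/25|_5 = 25

Step 1 — compute v_5(x) by factoring powers of 5 out of the numerator and denominator: v_5(7/25) = -2. Step 2 — apply |x|_p = p^{-v_p(x)} = 5^{2} = 25.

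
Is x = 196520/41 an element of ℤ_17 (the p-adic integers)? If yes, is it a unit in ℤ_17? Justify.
x ∈ ℤ_17 but not a unit; v_17(x) = 3 > 0

ℤ_17 = {x ∈ ℚ_17 : v_17(x) ≥ 0} and ℤ_17^× = {x ∈ ℤ_17 : v_17(x) = 0}. Here v_17(196520/41) = v_17(num) − v_17(den) = 3; compare against these criteria.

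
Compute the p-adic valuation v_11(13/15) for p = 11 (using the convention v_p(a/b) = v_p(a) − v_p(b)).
v_11(13/15) = 0

Factor powers of 11 from the numerator and denominator of the reduced fraction: 13 = 11^0 · 13 and 15 = 11^0 · 15. Apply v_p(a/b) = v_p(a) − v_p(b): v_11(13/15) = 0 − 0 = 0.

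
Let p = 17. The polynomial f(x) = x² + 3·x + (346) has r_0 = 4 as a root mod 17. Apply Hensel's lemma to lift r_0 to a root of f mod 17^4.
r_3 = 82046 (mod 83521)

Hensel: r_{i+1} = r_i − f(r_i)·(f′(r_i))^{-1} mod 17^{i+2}, f′(x) = 2x + 3. Iterate:
  r_0 = 4 (mod 17)
  r_1 = 259 (mod 289)
  r_2 = 3438 (mod 4913)
  r_3 = 82046 (mod 83521)
Final: r = 82046 satisfies f(r) ≡ 0 mod 17^4.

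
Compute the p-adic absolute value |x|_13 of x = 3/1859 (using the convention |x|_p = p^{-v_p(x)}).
|3/1859|_13 = 169

Step 1 — compute v_13(x) by factoring powers of 13 out of the numerator and denominator: v_13(3/1859) = -2. Step 2 — apply |x|_p = p^{-v_p(x)} = 13^{2} = 169.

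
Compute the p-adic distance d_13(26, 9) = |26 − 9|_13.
d_13(26, 9) = 1

Step 1 — x − y = 26 − 9 = 17. Step 2 — v_13(17) = 0 (factor: 17 = (13^0 · 17); the sign does not affect v_p). Step 3 — |x − y|_13 = 13^{0} = 1.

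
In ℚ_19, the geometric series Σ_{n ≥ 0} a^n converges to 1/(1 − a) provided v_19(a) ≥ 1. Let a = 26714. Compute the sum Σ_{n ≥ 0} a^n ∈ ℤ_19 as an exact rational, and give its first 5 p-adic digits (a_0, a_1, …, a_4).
Σ a^n = 1/(1 − a) = -1/26713;  first 5 digits = (1, 0, 17, 3, 4)

v_19(a) = 2 ≥ 1, so the series converges in ℤ_19 to 1/(1 − a) = 1/(1 − 26714) = -1/26713. Expand this rational in ℤ_19: compute digits iteratively via d_i = x_i mod 19, x_{i+1} = (x_i − d_i)/19. The first 5 digits are (1, 0, 17, 3, 4).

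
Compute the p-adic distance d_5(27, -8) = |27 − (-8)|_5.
d_5(27, -8) = 1/5

Step 1 — x − y = 27 − (-8) = 35. Step 2 — v_5(35) = 1 (factor: 35 = (5^1 · 7); the sign does not affect v_p). Step 3 — |x − y|_5 = 5^{-1} = 1/5.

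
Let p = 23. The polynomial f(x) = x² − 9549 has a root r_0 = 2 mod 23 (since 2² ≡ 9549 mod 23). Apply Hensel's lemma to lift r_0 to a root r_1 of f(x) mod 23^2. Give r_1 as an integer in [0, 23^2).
r_1 = 140 (mod 529)

Hensel's recurrence: r_{i+1} = r_i − f(r_i)·(f′(r_i))^{-1} mod 23^{i+2}, with f′(x) = 2x. Iterate:
  r_0 = 2 (mod 23)
  r_1 = 140 (mod 529)
Final: r_1 = 140, and one checks f(r_1) ≡ 0 mod 23^2.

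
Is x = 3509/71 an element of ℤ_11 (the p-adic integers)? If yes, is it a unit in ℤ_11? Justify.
x ∈ ℤ_11 but not a unit; v_11(x) = 2 > 0

ℤ_11 = {x ∈ ℚ_11 : v_11(x) ≥ 0} and ℤ_11^× = {x ∈ ℤ_11 : v_11(x) = 0}. Here v_11(3509/71) = v_11(num) − v_11(den) = 2; compare against these criteria.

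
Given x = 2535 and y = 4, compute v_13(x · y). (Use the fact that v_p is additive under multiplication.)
v_13(10140) = 2

v_p(x) = 2 (factor: 2535 = 13^2 · 15); v_p(y) = 0 (factor: 4 = 13^0 · 4). Additivity: v_p(xy) = v_p(x) + v_p(y) = 2 + 0 = 2. (Direct check: xy = 10140 = 13^2 · (60).)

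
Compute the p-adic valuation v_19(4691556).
v_19(4691556) = 4

v_19(n) is the largest exponent k such that 19^k divides n. Factor out: 4691556 = 19^4 · 36. (Sign doesn't affect v_p.) So v_19(4691556) = 4.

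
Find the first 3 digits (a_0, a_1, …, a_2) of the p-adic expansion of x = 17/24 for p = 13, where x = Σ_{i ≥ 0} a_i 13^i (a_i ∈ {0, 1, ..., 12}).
(a_0, …, a_2) = (11, 3, 10)

v_13(17/24) = 0 (numerator and denominator both coprime to 13), so x ∈ ℤ_13^×. Compute digits iteratively via a_i = x_i mod 13, x_{i+1} = (x_i − a_i)/13, with x_0 = x:
  x_0 = 17/24;  a_0 = 11;  x_1 = (x_0 − 11)/13 = -19/24
  x_1 = -19/24;  a_1 = 3;  x_2 = (x_1 − 3)/13 = -7/24
  x_2 = -7/24;  a_2 = 10;  x_3 = (x_2 − 10)/13 = -19/24
Digits: (11, 3, 10).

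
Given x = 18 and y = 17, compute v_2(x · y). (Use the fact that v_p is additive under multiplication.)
v_2(306) = 1

v_p(x) = 1 (factor: 18 = 2^1 · 9); v_p(y) = 0 (factor: 17 = 2^0 · 17). Additivity: v_p(xy) = v_p(x) + v_p(y) = 1 + 0 = 1. (Direct check: xy = 306 = 2^1 · (153).)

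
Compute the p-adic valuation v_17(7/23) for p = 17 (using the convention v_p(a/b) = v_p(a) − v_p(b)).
v_17(7/23) = 0

Factor powers of 17 from the numerator and denominator of the reduced fraction: 7 = 17^0 · 7 and 23 = 17^0 · 23. Apply v_p(a/b) = v_p(a) − v_p(b): v_17(7/23) = 0 − 0 = 0.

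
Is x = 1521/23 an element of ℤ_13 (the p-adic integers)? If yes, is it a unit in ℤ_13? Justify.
x ∈ ℤ_13 but not a unit; v_13(x) = 2 > 0

ℤ_13 = {x ∈ ℚ_13 : v_13(x) ≥ 0} and ℤ_13^× = {x ∈ ℤ_13 : v_13(x) = 0}. Here v_13(1521/23) = v_13(num) − v_13(den) = 2; compare against these criteria.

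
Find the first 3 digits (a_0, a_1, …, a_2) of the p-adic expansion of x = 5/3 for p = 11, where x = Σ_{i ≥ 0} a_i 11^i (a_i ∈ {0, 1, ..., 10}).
(a_0, …, a_2) = (9, 3, 7)

v_11(5/3) = 0 (numerator and denominator both coprime to 11), so x ∈ ℤ_11^×. Compute digits iteratively via a_i = x_i mod 11, x_{i+1} = (x_i − a_i)/11, with x_0 = x:
  x_0 = 5/3;  a_0 = 9;  x_1 = (x_0 − 9)/11 = -2/3
  x_1 = -2/3;  a_1 = 3;  x_2 = (x_1 − 3)/11 = -1/3
  x_2 = -1/3;  a_2 = 7;  x_3 = (x_2 − 7)/11 = -2/3
Digits: (9, 3, 7).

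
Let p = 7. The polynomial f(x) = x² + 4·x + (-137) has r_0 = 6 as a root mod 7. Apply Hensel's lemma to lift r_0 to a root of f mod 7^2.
r_1 = 20 (mod 49)

Hensel: r_{i+1} = r_i − f(r_i)·(f′(r_i))^{-1} mod 7^{i+2}, f′(x) = 2x + 4. Iterate:
  r_0 = 6 (mod 7)
  r_1 = 20 (mod 49)
Final: r = 20 satisfies f(r) ≡ 0 mod 7^2.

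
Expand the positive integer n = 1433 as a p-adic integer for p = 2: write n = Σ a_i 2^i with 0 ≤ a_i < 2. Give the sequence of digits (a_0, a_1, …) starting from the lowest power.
(a_0, a_1, …) = (1, 0, 0, 1, 1, 0, 0, 1, 1, 0, 1)

Repeated division by 2 gives the digits low-to-high: 1433 = 1 + 1·2^3 + 1·2^4 + 1·2^7 + 1·2^8 + 1·2^10. Digit sequence: (1, 0, 0, 1, 1, 0, 0, 1, 1, 0, 1).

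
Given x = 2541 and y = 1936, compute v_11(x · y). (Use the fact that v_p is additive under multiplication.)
v_11(4919376) = 4

v_p(x) = 2 (factor: 2541 = 11^2 · 21); v_p(y) = 2 (factor: 1936 = 11^2 · 16). Additivity: v_p(xy) = v_p(x) + v_p(y) = 2 + 2 = 4. (Direct check: xy = 4919376 = 11^4 · (336).)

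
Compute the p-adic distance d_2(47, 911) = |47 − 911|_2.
d_2(47, 911) = 1/32

Step 1 — x − y = 47 − 911 = -864. Step 2 — v_2(-864) = 5 (factor: -864 = −(2^5 · 27); the sign does not affect v_p). Step 3 — |x − y|_2 = 2^{-5} = 1/32.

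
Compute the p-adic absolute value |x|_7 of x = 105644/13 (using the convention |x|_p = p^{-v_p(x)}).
|105644/13|_7 = 1/2401

Step 1 — compute v_7(x) by factoring powers of 7 out of the numerator and denominator: v_7(105644/13) = 4. Step 2 — apply |x|_p = p^{-v_p(x)} = 7^{-4} = 1/2401.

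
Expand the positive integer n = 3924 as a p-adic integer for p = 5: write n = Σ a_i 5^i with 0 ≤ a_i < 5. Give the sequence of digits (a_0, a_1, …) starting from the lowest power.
(a_0, a_1, …) = (4, 4, 1, 1, 1, 1)

Repeated division by 5 gives the digits low-to-high: 3924 = 4 + 4·5^1 + 1·5^2 + 1·5^3 + 1·5^4 + 1·5^5. Digit sequence: (4, 4, 1, 1, 1, 1).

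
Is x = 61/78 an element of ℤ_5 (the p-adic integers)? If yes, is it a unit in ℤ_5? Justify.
x ∈ ℤ_5^× (unit); v_5(x) = 0

ℤ_5 = {x ∈ ℚ_5 : v_5(x) ≥ 0} and ℤ_5^× = {x ∈ ℤ_5 : v_5(x) = 0}. Here v_5(61/78) = v_5(num) − v_5(den) = 0; compare against these criteria.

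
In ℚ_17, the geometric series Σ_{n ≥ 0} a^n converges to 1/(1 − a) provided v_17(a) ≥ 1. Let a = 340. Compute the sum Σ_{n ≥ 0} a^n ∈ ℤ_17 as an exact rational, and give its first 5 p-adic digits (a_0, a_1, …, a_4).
Σ a^n = 1/(1 − a) = -1/339;  first 5 digits = (1, 3, 10, 16, 8)

v_17(a) = 1 ≥ 1, so the series converges in ℤ_17 to 1/(1 − a) = 1/(1 − 340) = -1/339. Expand this rational in ℤ_17: compute digits iteratively via d_i = x_i mod 17, x_{i+1} = (x_i − d_i)/17. The first 5 digits are (1, 3, 10, 16, 8).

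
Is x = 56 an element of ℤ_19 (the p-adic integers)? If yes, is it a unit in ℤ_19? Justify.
x ∈ ℤ_19^× (unit); v_19(x) = 0

ℤ_19 = {x ∈ ℚ_19 : v_19(x) ≥ 0} and ℤ_19^× = {x ∈ ℤ_19 : v_19(x) = 0}. Here v_19(56) = v_19(num) − v_19(den) = 0; compare against these criteria.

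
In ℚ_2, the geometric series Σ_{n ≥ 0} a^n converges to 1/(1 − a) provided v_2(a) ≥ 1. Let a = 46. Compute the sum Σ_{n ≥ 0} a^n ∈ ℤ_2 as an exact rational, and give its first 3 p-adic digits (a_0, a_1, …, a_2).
Σ a^n = 1/(1 − a) = -1/45;  first 3 digits = (1, 1, 0)

v_2(a) = 1 ≥ 1, so the series converges in ℤ_2 to 1/(1 − a) = 1/(1 − 46) = -1/45. Expand this rational in ℤ_2: compute digits iteratively via d_i = x_i mod 2, x_{i+1} = (x_i − d_i)/2. The first 3 digits are (1, 1, 0).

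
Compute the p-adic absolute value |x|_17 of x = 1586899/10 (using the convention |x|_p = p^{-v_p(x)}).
|1586899/10|_17 = 1/83521

Step 1 — compute v_17(x) by factoring powers of 17 out of the numerator and denominator: v_17(1586899/10) = 4. Step 2 — apply |x|_p = p^{-v_p(x)} = 17^{-4} = 1/83521.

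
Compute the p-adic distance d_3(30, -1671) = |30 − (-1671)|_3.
d_3(30, -1671) = 1/243

Step 1 — x − y = 30 − (-1671) = 1701. Step 2 — v_3(1701) = 5 (factor: 1701 = (3^5 · 7); the sign does not affect v_p). Step 3 — |x − y|_3 = 3^{-5} = 1/243.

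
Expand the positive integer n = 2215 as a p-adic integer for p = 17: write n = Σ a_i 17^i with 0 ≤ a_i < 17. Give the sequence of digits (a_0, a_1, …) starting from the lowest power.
(a_0, a_1, …) = (5, 11, 7)

Repeated division by 17 gives the digits low-to-high: 2215 = 5 + 11·17^1 + 7·17^2. Digit sequence: (5, 11, 7).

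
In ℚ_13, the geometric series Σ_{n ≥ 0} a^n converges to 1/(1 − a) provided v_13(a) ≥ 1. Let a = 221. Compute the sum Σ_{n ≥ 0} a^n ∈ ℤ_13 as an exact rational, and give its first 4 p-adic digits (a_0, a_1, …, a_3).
Σ a^n = 1/(1 − a) = -1/220;  first 4 digits = (1, 4, 4, 8)

v_13(a) = 1 ≥ 1, so the series converges in ℤ_13 to 1/(1 − a) = 1/(1 − 221) = -1/220. Expand this rational in ℤ_13: compute digits iteratively via d_i = x_i mod 13, x_{i+1} = (x_i − d_i)/13. The first 4 digits are (1, 4, 4, 8).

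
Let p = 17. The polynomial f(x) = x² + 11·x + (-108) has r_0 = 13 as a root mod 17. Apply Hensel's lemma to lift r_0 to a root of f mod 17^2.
r_1 = 234 (mod 289)

Hensel: r_{i+1} = r_i − f(r_i)·(f′(r_i))^{-1} mod 17^{i+2}, f′(x) = 2x + 11. Iterate:
  r_0 = 13 (mod 17)
  r_1 = 234 (mod 289)
Final: r = 234 satisfies f(r) ≡ 0 mod 17^2.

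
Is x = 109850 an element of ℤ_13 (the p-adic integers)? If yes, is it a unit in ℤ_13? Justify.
x ∈ ℤ_13 but not a unit; v_13(x) = 3 > 0

ℤ_13 = {x ∈ ℚ_13 : v_13(x) ≥ 0} and ℤ_13^× = {x ∈ ℤ_13 : v_13(x) = 0}. Here v_13(109850) = v_13(num) − v_13(den) = 3; compare against these criteria.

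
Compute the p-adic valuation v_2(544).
v_2(544) = 5

v_2(n) is the largest exponent k such that 2^k divides n. Factor out: 544 = 2^5 · 17. (Sign doesn't affect v_p.) So v_2(544) = 5.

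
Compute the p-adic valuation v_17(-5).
v_17(-5) = 0

v_17(n) is the largest exponent k such that 17^k divides n. Factor out: -5 = -17^0 · 5. (Sign doesn't affect v_p.) So v_17(-5) = 0.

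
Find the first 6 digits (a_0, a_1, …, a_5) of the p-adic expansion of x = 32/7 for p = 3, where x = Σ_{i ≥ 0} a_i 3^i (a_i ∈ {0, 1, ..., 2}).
(a_0, …, a_5) = (2, 0, 2, 2, 0, 1)

v_3(32/7) = 0 (numerator and denominator both coprime to 3), so x ∈ ℤ_3^×. Compute digits iteratively via a_i = x_i mod 3, x_{i+1} = (x_i − a_i)/3, with x_0 = x:
  x_0 = 32/7;  a_0 = 2;  x_1 = (x_0 − 2)/3 = 6/7
  x_1 = 6/7;  a_1 = 0;  x_2 = (x_1 − 0)/3 = 2/7
  x_2 = 2/7;  a_2 = 2;  x_3 = (x_2 − 2)/3 = -4/7
  x_3 = -4/7;  a_3 = 2;  x_4 = (x_3 − 2)/3 = -6/7
  x_4 = -6/7;  a_4 = 0;  x_5 = (x_4 − 0)/3 = -2/7
  x_5 = -2/7;  a_5 = 1;  x_6 = (x_5 − 1)/3 = -3/7
Digits: (2, 0, 2, 2, 0, 1).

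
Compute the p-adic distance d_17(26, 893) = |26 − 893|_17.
d_17(26, 893) = 1/289

Step 1 — x − y = 26 − 893 = -867. Step 2 — v_17(-867) = 2 (factor: -867 = −(17^2 · 3); the sign does not affect v_p). Step 3 — |x − y|_17 = 17^{-2} = 1/289.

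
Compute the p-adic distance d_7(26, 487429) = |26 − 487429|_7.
d_7(26, 487429) = 1/16807

Step 1 — x − y = 26 − 487429 = -487403. Step 2 — v_7(-487403) = 5 (factor: -487403 = −(7^5 · 29); the sign does not affect v_p). Step 3 — |x − y|_7 = 7^{-5} = 1/16807.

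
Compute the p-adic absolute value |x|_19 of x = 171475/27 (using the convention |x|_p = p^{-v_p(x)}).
|171475/27|_19 = 1/6859

Step 1 — compute v_19(x) by factoring powers of 19 out of the numerator and denominator: v_19(171475/27) = 3. Step 2 — apply |x|_p = p^{-v_p(x)} = 19^{-3} = 1/6859.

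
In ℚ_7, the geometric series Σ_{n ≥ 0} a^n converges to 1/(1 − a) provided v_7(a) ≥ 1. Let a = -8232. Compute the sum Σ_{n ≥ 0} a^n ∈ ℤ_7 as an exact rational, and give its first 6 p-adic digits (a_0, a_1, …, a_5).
Σ a^n = 1/(1 − a) = 1/8233;  first 6 digits = (1, 0, 0, 4, 3, 6)

v_7(a) = 3 ≥ 1, so the series converges in ℤ_7 to 1/(1 − a) = 1/(1 − (-8232)) = 1/8233. Expand this rational in ℤ_7: compute digits iteratively via d_i = x_i mod 7, x_{i+1} = (x_i − d_i)/7. The first 6 digits are (1, 0, 0, 4, 3, 6).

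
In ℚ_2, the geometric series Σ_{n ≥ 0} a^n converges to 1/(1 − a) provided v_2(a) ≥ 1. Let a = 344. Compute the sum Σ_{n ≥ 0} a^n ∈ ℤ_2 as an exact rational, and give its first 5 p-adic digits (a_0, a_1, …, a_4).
Σ a^n = 1/(1 − a) = -1/343;  first 5 digits = (1, 0, 0, 1, 1)

v_2(a) = 3 ≥ 1, so the series converges in ℤ_2 to 1/(1 − a) = 1/(1 − 344) = -1/343. Expand this rational in ℤ_2: compute digits iteratively via d_i = x_i mod 2, x_{i+1} = (x_i − d_i)/2. The first 5 digits are (1, 0, 0, 1, 1).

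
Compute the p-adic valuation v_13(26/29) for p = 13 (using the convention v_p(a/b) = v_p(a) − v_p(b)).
v_13(26/29) = 1

Factor powers of 13 from the numerator and denominator of the reduced fraction: 26 = 13^1 · 2 and 29 = 13^0 · 29. Apply v_p(a/b) = v_p(a) − v_p(b): v_13(26/29) = 1 − 0 = 1.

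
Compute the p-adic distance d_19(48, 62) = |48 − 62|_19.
d_19(48, 62) = 1

Step 1 — x − y = 48 − 62 = -14. Step 2 — v_19(-14) = 0 (factor: -14 = −(19^0 · 14); the sign does not affect v_p). Step 3 — |x − y|_19 = 19^{0} = 1.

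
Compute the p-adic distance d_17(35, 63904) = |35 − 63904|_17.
d_17(35, 63904) = 1/4913

Step 1 — x − y = 35 − 63904 = -63869. Step 2 — v_17(-63869) = 3 (factor: -63869 = −(17^3 · 13); the sign does not affect v_p). Step 3 — |x − y|_17 = 17^{-3} = 1/4913.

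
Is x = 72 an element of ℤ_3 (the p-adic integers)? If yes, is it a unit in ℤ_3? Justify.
x ∈ ℤ_3 but not a unit; v_3(x) = 2 > 0

ℤ_3 = {x ∈ ℚ_3 : v_3(x) ≥ 0} and ℤ_3^× = {x ∈ ℤ_3 : v_3(x) = 0}. Here v_3(72) = v_3(num) − v_3(den) = 2; compare against these criteria.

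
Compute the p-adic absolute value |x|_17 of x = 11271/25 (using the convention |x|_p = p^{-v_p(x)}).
|11271/25|_17 = 1/289

Step 1 — compute v_17(x) by factoring powers of 17 out of the numerator and denominator: v_17(11271/25) = 2. Step 2 — apply |x|_p = p^{-v_p(x)} = 17^{-2} = 1/289.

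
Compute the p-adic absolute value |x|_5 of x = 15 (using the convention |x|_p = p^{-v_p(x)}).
|15|_5 = 1/5

Step 1 — compute v_5(x) by factoring powers of 5 out of the numerator and denominator: v_5(15) = 1. Step 2 — apply |x|_p = p^{-v_p(x)} = 5^{-1} = 1/5.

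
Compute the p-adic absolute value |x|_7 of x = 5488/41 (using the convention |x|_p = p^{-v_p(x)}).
|5488/41|_7 = 1/343

Step 1 — compute v_7(x) by factoring powers of 7 out of the numerator and denominator: v_7(5488/41) = 3. Step 2 — apply |x|_p = p^{-v_p(x)} = 7^{-3} = 1/343.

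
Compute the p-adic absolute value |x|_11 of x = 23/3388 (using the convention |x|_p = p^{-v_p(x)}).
|23/3388|_11 = 121

Step 1 — compute v_11(x) by factoring powers of 11 out of the numerator and denominator: v_11(23/3388) = -2. Step 2 — apply |x|_p = p^{-v_p(x)} = 11^{2} = 121.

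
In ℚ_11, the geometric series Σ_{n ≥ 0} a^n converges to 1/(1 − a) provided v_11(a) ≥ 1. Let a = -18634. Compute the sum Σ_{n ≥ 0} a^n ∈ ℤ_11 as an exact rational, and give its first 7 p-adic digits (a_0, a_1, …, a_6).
Σ a^n = 1/(1 − a) = 1/18635;  first 7 digits = (1, 0, 0, 8, 9, 10, 8)

v_11(a) = 3 ≥ 1, so the series converges in ℤ_11 to 1/(1 − a) = 1/(1 − (-18634)) = 1/18635. Expand this rational in ℤ_11: compute digits iteratively via d_i = x_i mod 11, x_{i+1} = (x_i − d_i)/11. The first 7 digits are (1, 0, 0, 8, 9, 10, 8).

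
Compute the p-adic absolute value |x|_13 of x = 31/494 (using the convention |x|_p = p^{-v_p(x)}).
|31/494|_13 = 13

Step 1 — compute v_13(x) by factoring powers of 13 out of the numerator and denominator: v_13(31/494) = -1. Step 2 — apply |x|_p = p^{-v_p(x)} = 13^{1} = 13.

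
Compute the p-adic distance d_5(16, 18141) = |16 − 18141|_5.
d_5(16, 18141) = 1/625

Step 1 — x − y = 16 − 18141 = -18125. Step 2 — v_5(-18125) = 4 (factor: -18125 = −(5^4 · 29); the sign does not affect v_p). Step 3 — |x − y|_5 = 5^{-4} = 1/625.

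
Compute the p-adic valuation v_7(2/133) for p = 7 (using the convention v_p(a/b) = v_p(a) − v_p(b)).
v_7(2/133) = -1

Factor powers of 7 from the numerator and denominator of the reduced fraction: 2 = 7^0 · 2 and 133 = 7^1 · 19. Apply v_p(a/b) = v_p(a) − v_p(b): v_7(2/133) = 0 − 1 = -1.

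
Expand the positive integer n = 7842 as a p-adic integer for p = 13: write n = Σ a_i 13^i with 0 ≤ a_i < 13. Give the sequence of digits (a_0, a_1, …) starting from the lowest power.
(a_0, a_1, …) = (3, 5, 7, 3)

Repeated division by 13 gives the digits low-to-high: 7842 = 3 + 5·13^1 + 7·13^2 + 3·13^3. Digit sequence: (3, 5, 7, 3).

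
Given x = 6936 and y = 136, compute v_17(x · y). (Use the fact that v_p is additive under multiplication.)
v_17(943296) = 3

v_p(x) = 2 (factor: 6936 = 17^2 · 24); v_p(y) = 1 (factor: 136 = 17^1 · 8). Additivity: v_p(xy) = v_p(x) + v_p(y) = 2 + 1 = 3. (Direct check: xy = 943296 = 17^3 · (192).)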